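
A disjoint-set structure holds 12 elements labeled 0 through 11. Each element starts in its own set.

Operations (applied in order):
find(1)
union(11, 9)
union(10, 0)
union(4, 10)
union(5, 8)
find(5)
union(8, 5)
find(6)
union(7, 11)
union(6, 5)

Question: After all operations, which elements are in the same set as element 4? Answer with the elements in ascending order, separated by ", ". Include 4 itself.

Step 1: find(1) -> no change; set of 1 is {1}
Step 2: union(11, 9) -> merged; set of 11 now {9, 11}
Step 3: union(10, 0) -> merged; set of 10 now {0, 10}
Step 4: union(4, 10) -> merged; set of 4 now {0, 4, 10}
Step 5: union(5, 8) -> merged; set of 5 now {5, 8}
Step 6: find(5) -> no change; set of 5 is {5, 8}
Step 7: union(8, 5) -> already same set; set of 8 now {5, 8}
Step 8: find(6) -> no change; set of 6 is {6}
Step 9: union(7, 11) -> merged; set of 7 now {7, 9, 11}
Step 10: union(6, 5) -> merged; set of 6 now {5, 6, 8}
Component of 4: {0, 4, 10}

Answer: 0, 4, 10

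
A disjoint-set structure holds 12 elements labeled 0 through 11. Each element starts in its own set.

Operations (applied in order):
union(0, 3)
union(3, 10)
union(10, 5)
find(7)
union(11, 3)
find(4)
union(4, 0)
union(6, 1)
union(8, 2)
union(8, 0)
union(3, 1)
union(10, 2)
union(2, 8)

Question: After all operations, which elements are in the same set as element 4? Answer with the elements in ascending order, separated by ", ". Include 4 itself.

Step 1: union(0, 3) -> merged; set of 0 now {0, 3}
Step 2: union(3, 10) -> merged; set of 3 now {0, 3, 10}
Step 3: union(10, 5) -> merged; set of 10 now {0, 3, 5, 10}
Step 4: find(7) -> no change; set of 7 is {7}
Step 5: union(11, 3) -> merged; set of 11 now {0, 3, 5, 10, 11}
Step 6: find(4) -> no change; set of 4 is {4}
Step 7: union(4, 0) -> merged; set of 4 now {0, 3, 4, 5, 10, 11}
Step 8: union(6, 1) -> merged; set of 6 now {1, 6}
Step 9: union(8, 2) -> merged; set of 8 now {2, 8}
Step 10: union(8, 0) -> merged; set of 8 now {0, 2, 3, 4, 5, 8, 10, 11}
Step 11: union(3, 1) -> merged; set of 3 now {0, 1, 2, 3, 4, 5, 6, 8, 10, 11}
Step 12: union(10, 2) -> already same set; set of 10 now {0, 1, 2, 3, 4, 5, 6, 8, 10, 11}
Step 13: union(2, 8) -> already same set; set of 2 now {0, 1, 2, 3, 4, 5, 6, 8, 10, 11}
Component of 4: {0, 1, 2, 3, 4, 5, 6, 8, 10, 11}

Answer: 0, 1, 2, 3, 4, 5, 6, 8, 10, 11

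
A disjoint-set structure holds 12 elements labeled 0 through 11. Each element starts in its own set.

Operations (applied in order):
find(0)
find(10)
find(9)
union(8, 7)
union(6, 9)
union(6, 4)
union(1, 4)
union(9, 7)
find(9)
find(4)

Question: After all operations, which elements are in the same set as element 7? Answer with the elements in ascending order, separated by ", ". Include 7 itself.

Answer: 1, 4, 6, 7, 8, 9

Derivation:
Step 1: find(0) -> no change; set of 0 is {0}
Step 2: find(10) -> no change; set of 10 is {10}
Step 3: find(9) -> no change; set of 9 is {9}
Step 4: union(8, 7) -> merged; set of 8 now {7, 8}
Step 5: union(6, 9) -> merged; set of 6 now {6, 9}
Step 6: union(6, 4) -> merged; set of 6 now {4, 6, 9}
Step 7: union(1, 4) -> merged; set of 1 now {1, 4, 6, 9}
Step 8: union(9, 7) -> merged; set of 9 now {1, 4, 6, 7, 8, 9}
Step 9: find(9) -> no change; set of 9 is {1, 4, 6, 7, 8, 9}
Step 10: find(4) -> no change; set of 4 is {1, 4, 6, 7, 8, 9}
Component of 7: {1, 4, 6, 7, 8, 9}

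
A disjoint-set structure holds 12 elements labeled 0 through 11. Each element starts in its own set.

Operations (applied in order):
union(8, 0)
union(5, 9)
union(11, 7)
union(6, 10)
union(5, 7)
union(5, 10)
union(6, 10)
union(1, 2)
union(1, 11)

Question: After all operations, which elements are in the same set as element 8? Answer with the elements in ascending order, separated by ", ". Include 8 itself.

Step 1: union(8, 0) -> merged; set of 8 now {0, 8}
Step 2: union(5, 9) -> merged; set of 5 now {5, 9}
Step 3: union(11, 7) -> merged; set of 11 now {7, 11}
Step 4: union(6, 10) -> merged; set of 6 now {6, 10}
Step 5: union(5, 7) -> merged; set of 5 now {5, 7, 9, 11}
Step 6: union(5, 10) -> merged; set of 5 now {5, 6, 7, 9, 10, 11}
Step 7: union(6, 10) -> already same set; set of 6 now {5, 6, 7, 9, 10, 11}
Step 8: union(1, 2) -> merged; set of 1 now {1, 2}
Step 9: union(1, 11) -> merged; set of 1 now {1, 2, 5, 6, 7, 9, 10, 11}
Component of 8: {0, 8}

Answer: 0, 8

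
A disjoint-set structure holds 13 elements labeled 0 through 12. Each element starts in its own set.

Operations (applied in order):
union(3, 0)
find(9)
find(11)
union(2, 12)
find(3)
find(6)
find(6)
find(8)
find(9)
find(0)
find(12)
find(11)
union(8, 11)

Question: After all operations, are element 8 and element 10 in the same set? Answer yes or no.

Answer: no

Derivation:
Step 1: union(3, 0) -> merged; set of 3 now {0, 3}
Step 2: find(9) -> no change; set of 9 is {9}
Step 3: find(11) -> no change; set of 11 is {11}
Step 4: union(2, 12) -> merged; set of 2 now {2, 12}
Step 5: find(3) -> no change; set of 3 is {0, 3}
Step 6: find(6) -> no change; set of 6 is {6}
Step 7: find(6) -> no change; set of 6 is {6}
Step 8: find(8) -> no change; set of 8 is {8}
Step 9: find(9) -> no change; set of 9 is {9}
Step 10: find(0) -> no change; set of 0 is {0, 3}
Step 11: find(12) -> no change; set of 12 is {2, 12}
Step 12: find(11) -> no change; set of 11 is {11}
Step 13: union(8, 11) -> merged; set of 8 now {8, 11}
Set of 8: {8, 11}; 10 is not a member.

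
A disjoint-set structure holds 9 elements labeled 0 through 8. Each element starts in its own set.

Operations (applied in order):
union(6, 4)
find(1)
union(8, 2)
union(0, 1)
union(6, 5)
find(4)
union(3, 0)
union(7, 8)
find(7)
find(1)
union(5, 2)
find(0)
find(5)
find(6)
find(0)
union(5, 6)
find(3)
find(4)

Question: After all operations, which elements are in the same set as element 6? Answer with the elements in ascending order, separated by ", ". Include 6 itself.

Answer: 2, 4, 5, 6, 7, 8

Derivation:
Step 1: union(6, 4) -> merged; set of 6 now {4, 6}
Step 2: find(1) -> no change; set of 1 is {1}
Step 3: union(8, 2) -> merged; set of 8 now {2, 8}
Step 4: union(0, 1) -> merged; set of 0 now {0, 1}
Step 5: union(6, 5) -> merged; set of 6 now {4, 5, 6}
Step 6: find(4) -> no change; set of 4 is {4, 5, 6}
Step 7: union(3, 0) -> merged; set of 3 now {0, 1, 3}
Step 8: union(7, 8) -> merged; set of 7 now {2, 7, 8}
Step 9: find(7) -> no change; set of 7 is {2, 7, 8}
Step 10: find(1) -> no change; set of 1 is {0, 1, 3}
Step 11: union(5, 2) -> merged; set of 5 now {2, 4, 5, 6, 7, 8}
Step 12: find(0) -> no change; set of 0 is {0, 1, 3}
Step 13: find(5) -> no change; set of 5 is {2, 4, 5, 6, 7, 8}
Step 14: find(6) -> no change; set of 6 is {2, 4, 5, 6, 7, 8}
Step 15: find(0) -> no change; set of 0 is {0, 1, 3}
Step 16: union(5, 6) -> already same set; set of 5 now {2, 4, 5, 6, 7, 8}
Step 17: find(3) -> no change; set of 3 is {0, 1, 3}
Step 18: find(4) -> no change; set of 4 is {2, 4, 5, 6, 7, 8}
Component of 6: {2, 4, 5, 6, 7, 8}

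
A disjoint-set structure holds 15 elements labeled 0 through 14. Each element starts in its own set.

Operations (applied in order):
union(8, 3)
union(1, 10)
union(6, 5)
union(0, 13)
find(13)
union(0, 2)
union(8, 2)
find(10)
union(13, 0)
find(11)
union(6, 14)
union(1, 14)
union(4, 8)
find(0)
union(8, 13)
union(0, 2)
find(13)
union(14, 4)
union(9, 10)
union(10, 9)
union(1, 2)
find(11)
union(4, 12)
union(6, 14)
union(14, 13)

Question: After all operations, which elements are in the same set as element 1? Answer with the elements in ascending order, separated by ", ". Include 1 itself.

Answer: 0, 1, 2, 3, 4, 5, 6, 8, 9, 10, 12, 13, 14

Derivation:
Step 1: union(8, 3) -> merged; set of 8 now {3, 8}
Step 2: union(1, 10) -> merged; set of 1 now {1, 10}
Step 3: union(6, 5) -> merged; set of 6 now {5, 6}
Step 4: union(0, 13) -> merged; set of 0 now {0, 13}
Step 5: find(13) -> no change; set of 13 is {0, 13}
Step 6: union(0, 2) -> merged; set of 0 now {0, 2, 13}
Step 7: union(8, 2) -> merged; set of 8 now {0, 2, 3, 8, 13}
Step 8: find(10) -> no change; set of 10 is {1, 10}
Step 9: union(13, 0) -> already same set; set of 13 now {0, 2, 3, 8, 13}
Step 10: find(11) -> no change; set of 11 is {11}
Step 11: union(6, 14) -> merged; set of 6 now {5, 6, 14}
Step 12: union(1, 14) -> merged; set of 1 now {1, 5, 6, 10, 14}
Step 13: union(4, 8) -> merged; set of 4 now {0, 2, 3, 4, 8, 13}
Step 14: find(0) -> no change; set of 0 is {0, 2, 3, 4, 8, 13}
Step 15: union(8, 13) -> already same set; set of 8 now {0, 2, 3, 4, 8, 13}
Step 16: union(0, 2) -> already same set; set of 0 now {0, 2, 3, 4, 8, 13}
Step 17: find(13) -> no change; set of 13 is {0, 2, 3, 4, 8, 13}
Step 18: union(14, 4) -> merged; set of 14 now {0, 1, 2, 3, 4, 5, 6, 8, 10, 13, 14}
Step 19: union(9, 10) -> merged; set of 9 now {0, 1, 2, 3, 4, 5, 6, 8, 9, 10, 13, 14}
Step 20: union(10, 9) -> already same set; set of 10 now {0, 1, 2, 3, 4, 5, 6, 8, 9, 10, 13, 14}
Step 21: union(1, 2) -> already same set; set of 1 now {0, 1, 2, 3, 4, 5, 6, 8, 9, 10, 13, 14}
Step 22: find(11) -> no change; set of 11 is {11}
Step 23: union(4, 12) -> merged; set of 4 now {0, 1, 2, 3, 4, 5, 6, 8, 9, 10, 12, 13, 14}
Step 24: union(6, 14) -> already same set; set of 6 now {0, 1, 2, 3, 4, 5, 6, 8, 9, 10, 12, 13, 14}
Step 25: union(14, 13) -> already same set; set of 14 now {0, 1, 2, 3, 4, 5, 6, 8, 9, 10, 12, 13, 14}
Component of 1: {0, 1, 2, 3, 4, 5, 6, 8, 9, 10, 12, 13, 14}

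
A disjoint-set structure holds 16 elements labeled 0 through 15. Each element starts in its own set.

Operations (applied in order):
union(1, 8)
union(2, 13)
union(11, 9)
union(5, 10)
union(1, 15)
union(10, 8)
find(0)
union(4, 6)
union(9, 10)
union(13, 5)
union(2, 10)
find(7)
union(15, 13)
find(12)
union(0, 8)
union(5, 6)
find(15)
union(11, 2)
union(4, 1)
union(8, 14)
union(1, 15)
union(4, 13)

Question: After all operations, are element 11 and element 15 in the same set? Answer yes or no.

Answer: yes

Derivation:
Step 1: union(1, 8) -> merged; set of 1 now {1, 8}
Step 2: union(2, 13) -> merged; set of 2 now {2, 13}
Step 3: union(11, 9) -> merged; set of 11 now {9, 11}
Step 4: union(5, 10) -> merged; set of 5 now {5, 10}
Step 5: union(1, 15) -> merged; set of 1 now {1, 8, 15}
Step 6: union(10, 8) -> merged; set of 10 now {1, 5, 8, 10, 15}
Step 7: find(0) -> no change; set of 0 is {0}
Step 8: union(4, 6) -> merged; set of 4 now {4, 6}
Step 9: union(9, 10) -> merged; set of 9 now {1, 5, 8, 9, 10, 11, 15}
Step 10: union(13, 5) -> merged; set of 13 now {1, 2, 5, 8, 9, 10, 11, 13, 15}
Step 11: union(2, 10) -> already same set; set of 2 now {1, 2, 5, 8, 9, 10, 11, 13, 15}
Step 12: find(7) -> no change; set of 7 is {7}
Step 13: union(15, 13) -> already same set; set of 15 now {1, 2, 5, 8, 9, 10, 11, 13, 15}
Step 14: find(12) -> no change; set of 12 is {12}
Step 15: union(0, 8) -> merged; set of 0 now {0, 1, 2, 5, 8, 9, 10, 11, 13, 15}
Step 16: union(5, 6) -> merged; set of 5 now {0, 1, 2, 4, 5, 6, 8, 9, 10, 11, 13, 15}
Step 17: find(15) -> no change; set of 15 is {0, 1, 2, 4, 5, 6, 8, 9, 10, 11, 13, 15}
Step 18: union(11, 2) -> already same set; set of 11 now {0, 1, 2, 4, 5, 6, 8, 9, 10, 11, 13, 15}
Step 19: union(4, 1) -> already same set; set of 4 now {0, 1, 2, 4, 5, 6, 8, 9, 10, 11, 13, 15}
Step 20: union(8, 14) -> merged; set of 8 now {0, 1, 2, 4, 5, 6, 8, 9, 10, 11, 13, 14, 15}
Step 21: union(1, 15) -> already same set; set of 1 now {0, 1, 2, 4, 5, 6, 8, 9, 10, 11, 13, 14, 15}
Step 22: union(4, 13) -> already same set; set of 4 now {0, 1, 2, 4, 5, 6, 8, 9, 10, 11, 13, 14, 15}
Set of 11: {0, 1, 2, 4, 5, 6, 8, 9, 10, 11, 13, 14, 15}; 15 is a member.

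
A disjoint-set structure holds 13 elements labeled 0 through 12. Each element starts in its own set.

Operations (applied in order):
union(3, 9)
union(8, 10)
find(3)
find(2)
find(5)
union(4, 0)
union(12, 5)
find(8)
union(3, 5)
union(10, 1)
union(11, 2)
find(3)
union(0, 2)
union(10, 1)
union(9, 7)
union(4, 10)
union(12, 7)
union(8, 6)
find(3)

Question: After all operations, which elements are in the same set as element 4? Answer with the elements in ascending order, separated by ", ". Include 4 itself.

Step 1: union(3, 9) -> merged; set of 3 now {3, 9}
Step 2: union(8, 10) -> merged; set of 8 now {8, 10}
Step 3: find(3) -> no change; set of 3 is {3, 9}
Step 4: find(2) -> no change; set of 2 is {2}
Step 5: find(5) -> no change; set of 5 is {5}
Step 6: union(4, 0) -> merged; set of 4 now {0, 4}
Step 7: union(12, 5) -> merged; set of 12 now {5, 12}
Step 8: find(8) -> no change; set of 8 is {8, 10}
Step 9: union(3, 5) -> merged; set of 3 now {3, 5, 9, 12}
Step 10: union(10, 1) -> merged; set of 10 now {1, 8, 10}
Step 11: union(11, 2) -> merged; set of 11 now {2, 11}
Step 12: find(3) -> no change; set of 3 is {3, 5, 9, 12}
Step 13: union(0, 2) -> merged; set of 0 now {0, 2, 4, 11}
Step 14: union(10, 1) -> already same set; set of 10 now {1, 8, 10}
Step 15: union(9, 7) -> merged; set of 9 now {3, 5, 7, 9, 12}
Step 16: union(4, 10) -> merged; set of 4 now {0, 1, 2, 4, 8, 10, 11}
Step 17: union(12, 7) -> already same set; set of 12 now {3, 5, 7, 9, 12}
Step 18: union(8, 6) -> merged; set of 8 now {0, 1, 2, 4, 6, 8, 10, 11}
Step 19: find(3) -> no change; set of 3 is {3, 5, 7, 9, 12}
Component of 4: {0, 1, 2, 4, 6, 8, 10, 11}

Answer: 0, 1, 2, 4, 6, 8, 10, 11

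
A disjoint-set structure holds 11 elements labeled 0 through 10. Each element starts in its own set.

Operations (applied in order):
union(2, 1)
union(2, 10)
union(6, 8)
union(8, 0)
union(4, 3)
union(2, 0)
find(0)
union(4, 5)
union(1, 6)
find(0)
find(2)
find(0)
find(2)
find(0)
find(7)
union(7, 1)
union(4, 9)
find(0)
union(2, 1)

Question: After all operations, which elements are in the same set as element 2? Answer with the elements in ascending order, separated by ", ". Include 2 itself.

Answer: 0, 1, 2, 6, 7, 8, 10

Derivation:
Step 1: union(2, 1) -> merged; set of 2 now {1, 2}
Step 2: union(2, 10) -> merged; set of 2 now {1, 2, 10}
Step 3: union(6, 8) -> merged; set of 6 now {6, 8}
Step 4: union(8, 0) -> merged; set of 8 now {0, 6, 8}
Step 5: union(4, 3) -> merged; set of 4 now {3, 4}
Step 6: union(2, 0) -> merged; set of 2 now {0, 1, 2, 6, 8, 10}
Step 7: find(0) -> no change; set of 0 is {0, 1, 2, 6, 8, 10}
Step 8: union(4, 5) -> merged; set of 4 now {3, 4, 5}
Step 9: union(1, 6) -> already same set; set of 1 now {0, 1, 2, 6, 8, 10}
Step 10: find(0) -> no change; set of 0 is {0, 1, 2, 6, 8, 10}
Step 11: find(2) -> no change; set of 2 is {0, 1, 2, 6, 8, 10}
Step 12: find(0) -> no change; set of 0 is {0, 1, 2, 6, 8, 10}
Step 13: find(2) -> no change; set of 2 is {0, 1, 2, 6, 8, 10}
Step 14: find(0) -> no change; set of 0 is {0, 1, 2, 6, 8, 10}
Step 15: find(7) -> no change; set of 7 is {7}
Step 16: union(7, 1) -> merged; set of 7 now {0, 1, 2, 6, 7, 8, 10}
Step 17: union(4, 9) -> merged; set of 4 now {3, 4, 5, 9}
Step 18: find(0) -> no change; set of 0 is {0, 1, 2, 6, 7, 8, 10}
Step 19: union(2, 1) -> already same set; set of 2 now {0, 1, 2, 6, 7, 8, 10}
Component of 2: {0, 1, 2, 6, 7, 8, 10}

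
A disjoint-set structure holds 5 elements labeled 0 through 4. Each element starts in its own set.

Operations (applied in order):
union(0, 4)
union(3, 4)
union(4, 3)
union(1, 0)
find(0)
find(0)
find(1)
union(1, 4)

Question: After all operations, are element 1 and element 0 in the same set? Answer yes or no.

Answer: yes

Derivation:
Step 1: union(0, 4) -> merged; set of 0 now {0, 4}
Step 2: union(3, 4) -> merged; set of 3 now {0, 3, 4}
Step 3: union(4, 3) -> already same set; set of 4 now {0, 3, 4}
Step 4: union(1, 0) -> merged; set of 1 now {0, 1, 3, 4}
Step 5: find(0) -> no change; set of 0 is {0, 1, 3, 4}
Step 6: find(0) -> no change; set of 0 is {0, 1, 3, 4}
Step 7: find(1) -> no change; set of 1 is {0, 1, 3, 4}
Step 8: union(1, 4) -> already same set; set of 1 now {0, 1, 3, 4}
Set of 1: {0, 1, 3, 4}; 0 is a member.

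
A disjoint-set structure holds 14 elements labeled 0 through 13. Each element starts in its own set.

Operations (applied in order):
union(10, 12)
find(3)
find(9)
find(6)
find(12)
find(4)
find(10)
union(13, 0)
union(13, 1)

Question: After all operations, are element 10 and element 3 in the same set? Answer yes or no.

Answer: no

Derivation:
Step 1: union(10, 12) -> merged; set of 10 now {10, 12}
Step 2: find(3) -> no change; set of 3 is {3}
Step 3: find(9) -> no change; set of 9 is {9}
Step 4: find(6) -> no change; set of 6 is {6}
Step 5: find(12) -> no change; set of 12 is {10, 12}
Step 6: find(4) -> no change; set of 4 is {4}
Step 7: find(10) -> no change; set of 10 is {10, 12}
Step 8: union(13, 0) -> merged; set of 13 now {0, 13}
Step 9: union(13, 1) -> merged; set of 13 now {0, 1, 13}
Set of 10: {10, 12}; 3 is not a member.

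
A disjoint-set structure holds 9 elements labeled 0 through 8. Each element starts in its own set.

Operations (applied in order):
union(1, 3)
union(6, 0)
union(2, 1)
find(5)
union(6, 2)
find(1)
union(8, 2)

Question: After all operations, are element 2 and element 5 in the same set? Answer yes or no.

Answer: no

Derivation:
Step 1: union(1, 3) -> merged; set of 1 now {1, 3}
Step 2: union(6, 0) -> merged; set of 6 now {0, 6}
Step 3: union(2, 1) -> merged; set of 2 now {1, 2, 3}
Step 4: find(5) -> no change; set of 5 is {5}
Step 5: union(6, 2) -> merged; set of 6 now {0, 1, 2, 3, 6}
Step 6: find(1) -> no change; set of 1 is {0, 1, 2, 3, 6}
Step 7: union(8, 2) -> merged; set of 8 now {0, 1, 2, 3, 6, 8}
Set of 2: {0, 1, 2, 3, 6, 8}; 5 is not a member.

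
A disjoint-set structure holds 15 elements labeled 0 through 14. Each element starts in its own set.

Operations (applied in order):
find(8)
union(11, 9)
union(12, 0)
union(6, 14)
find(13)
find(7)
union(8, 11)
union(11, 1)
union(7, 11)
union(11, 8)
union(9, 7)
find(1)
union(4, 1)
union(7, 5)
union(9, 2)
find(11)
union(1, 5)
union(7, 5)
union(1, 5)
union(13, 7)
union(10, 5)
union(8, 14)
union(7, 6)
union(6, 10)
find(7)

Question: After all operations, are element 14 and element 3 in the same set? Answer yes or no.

Step 1: find(8) -> no change; set of 8 is {8}
Step 2: union(11, 9) -> merged; set of 11 now {9, 11}
Step 3: union(12, 0) -> merged; set of 12 now {0, 12}
Step 4: union(6, 14) -> merged; set of 6 now {6, 14}
Step 5: find(13) -> no change; set of 13 is {13}
Step 6: find(7) -> no change; set of 7 is {7}
Step 7: union(8, 11) -> merged; set of 8 now {8, 9, 11}
Step 8: union(11, 1) -> merged; set of 11 now {1, 8, 9, 11}
Step 9: union(7, 11) -> merged; set of 7 now {1, 7, 8, 9, 11}
Step 10: union(11, 8) -> already same set; set of 11 now {1, 7, 8, 9, 11}
Step 11: union(9, 7) -> already same set; set of 9 now {1, 7, 8, 9, 11}
Step 12: find(1) -> no change; set of 1 is {1, 7, 8, 9, 11}
Step 13: union(4, 1) -> merged; set of 4 now {1, 4, 7, 8, 9, 11}
Step 14: union(7, 5) -> merged; set of 7 now {1, 4, 5, 7, 8, 9, 11}
Step 15: union(9, 2) -> merged; set of 9 now {1, 2, 4, 5, 7, 8, 9, 11}
Step 16: find(11) -> no change; set of 11 is {1, 2, 4, 5, 7, 8, 9, 11}
Step 17: union(1, 5) -> already same set; set of 1 now {1, 2, 4, 5, 7, 8, 9, 11}
Step 18: union(7, 5) -> already same set; set of 7 now {1, 2, 4, 5, 7, 8, 9, 11}
Step 19: union(1, 5) -> already same set; set of 1 now {1, 2, 4, 5, 7, 8, 9, 11}
Step 20: union(13, 7) -> merged; set of 13 now {1, 2, 4, 5, 7, 8, 9, 11, 13}
Step 21: union(10, 5) -> merged; set of 10 now {1, 2, 4, 5, 7, 8, 9, 10, 11, 13}
Step 22: union(8, 14) -> merged; set of 8 now {1, 2, 4, 5, 6, 7, 8, 9, 10, 11, 13, 14}
Step 23: union(7, 6) -> already same set; set of 7 now {1, 2, 4, 5, 6, 7, 8, 9, 10, 11, 13, 14}
Step 24: union(6, 10) -> already same set; set of 6 now {1, 2, 4, 5, 6, 7, 8, 9, 10, 11, 13, 14}
Step 25: find(7) -> no change; set of 7 is {1, 2, 4, 5, 6, 7, 8, 9, 10, 11, 13, 14}
Set of 14: {1, 2, 4, 5, 6, 7, 8, 9, 10, 11, 13, 14}; 3 is not a member.

Answer: no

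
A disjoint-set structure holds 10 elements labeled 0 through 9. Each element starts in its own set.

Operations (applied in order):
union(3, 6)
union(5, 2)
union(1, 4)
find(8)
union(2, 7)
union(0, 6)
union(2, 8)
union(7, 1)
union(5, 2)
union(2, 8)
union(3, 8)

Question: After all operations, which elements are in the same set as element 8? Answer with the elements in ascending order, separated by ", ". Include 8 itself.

Step 1: union(3, 6) -> merged; set of 3 now {3, 6}
Step 2: union(5, 2) -> merged; set of 5 now {2, 5}
Step 3: union(1, 4) -> merged; set of 1 now {1, 4}
Step 4: find(8) -> no change; set of 8 is {8}
Step 5: union(2, 7) -> merged; set of 2 now {2, 5, 7}
Step 6: union(0, 6) -> merged; set of 0 now {0, 3, 6}
Step 7: union(2, 8) -> merged; set of 2 now {2, 5, 7, 8}
Step 8: union(7, 1) -> merged; set of 7 now {1, 2, 4, 5, 7, 8}
Step 9: union(5, 2) -> already same set; set of 5 now {1, 2, 4, 5, 7, 8}
Step 10: union(2, 8) -> already same set; set of 2 now {1, 2, 4, 5, 7, 8}
Step 11: union(3, 8) -> merged; set of 3 now {0, 1, 2, 3, 4, 5, 6, 7, 8}
Component of 8: {0, 1, 2, 3, 4, 5, 6, 7, 8}

Answer: 0, 1, 2, 3, 4, 5, 6, 7, 8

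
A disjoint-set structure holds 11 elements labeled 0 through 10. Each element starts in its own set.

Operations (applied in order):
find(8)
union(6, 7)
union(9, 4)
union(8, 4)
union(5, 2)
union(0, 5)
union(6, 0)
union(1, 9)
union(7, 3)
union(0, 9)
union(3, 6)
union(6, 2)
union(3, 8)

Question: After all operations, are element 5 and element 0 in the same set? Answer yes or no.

Step 1: find(8) -> no change; set of 8 is {8}
Step 2: union(6, 7) -> merged; set of 6 now {6, 7}
Step 3: union(9, 4) -> merged; set of 9 now {4, 9}
Step 4: union(8, 4) -> merged; set of 8 now {4, 8, 9}
Step 5: union(5, 2) -> merged; set of 5 now {2, 5}
Step 6: union(0, 5) -> merged; set of 0 now {0, 2, 5}
Step 7: union(6, 0) -> merged; set of 6 now {0, 2, 5, 6, 7}
Step 8: union(1, 9) -> merged; set of 1 now {1, 4, 8, 9}
Step 9: union(7, 3) -> merged; set of 7 now {0, 2, 3, 5, 6, 7}
Step 10: union(0, 9) -> merged; set of 0 now {0, 1, 2, 3, 4, 5, 6, 7, 8, 9}
Step 11: union(3, 6) -> already same set; set of 3 now {0, 1, 2, 3, 4, 5, 6, 7, 8, 9}
Step 12: union(6, 2) -> already same set; set of 6 now {0, 1, 2, 3, 4, 5, 6, 7, 8, 9}
Step 13: union(3, 8) -> already same set; set of 3 now {0, 1, 2, 3, 4, 5, 6, 7, 8, 9}
Set of 5: {0, 1, 2, 3, 4, 5, 6, 7, 8, 9}; 0 is a member.

Answer: yes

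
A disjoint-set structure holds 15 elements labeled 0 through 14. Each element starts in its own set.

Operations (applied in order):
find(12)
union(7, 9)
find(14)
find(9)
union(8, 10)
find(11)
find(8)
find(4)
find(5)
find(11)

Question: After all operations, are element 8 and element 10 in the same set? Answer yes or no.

Step 1: find(12) -> no change; set of 12 is {12}
Step 2: union(7, 9) -> merged; set of 7 now {7, 9}
Step 3: find(14) -> no change; set of 14 is {14}
Step 4: find(9) -> no change; set of 9 is {7, 9}
Step 5: union(8, 10) -> merged; set of 8 now {8, 10}
Step 6: find(11) -> no change; set of 11 is {11}
Step 7: find(8) -> no change; set of 8 is {8, 10}
Step 8: find(4) -> no change; set of 4 is {4}
Step 9: find(5) -> no change; set of 5 is {5}
Step 10: find(11) -> no change; set of 11 is {11}
Set of 8: {8, 10}; 10 is a member.

Answer: yes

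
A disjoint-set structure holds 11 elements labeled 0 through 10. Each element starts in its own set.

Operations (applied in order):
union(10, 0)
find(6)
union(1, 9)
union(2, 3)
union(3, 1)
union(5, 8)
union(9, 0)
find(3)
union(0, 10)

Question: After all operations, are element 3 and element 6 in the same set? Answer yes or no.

Step 1: union(10, 0) -> merged; set of 10 now {0, 10}
Step 2: find(6) -> no change; set of 6 is {6}
Step 3: union(1, 9) -> merged; set of 1 now {1, 9}
Step 4: union(2, 3) -> merged; set of 2 now {2, 3}
Step 5: union(3, 1) -> merged; set of 3 now {1, 2, 3, 9}
Step 6: union(5, 8) -> merged; set of 5 now {5, 8}
Step 7: union(9, 0) -> merged; set of 9 now {0, 1, 2, 3, 9, 10}
Step 8: find(3) -> no change; set of 3 is {0, 1, 2, 3, 9, 10}
Step 9: union(0, 10) -> already same set; set of 0 now {0, 1, 2, 3, 9, 10}
Set of 3: {0, 1, 2, 3, 9, 10}; 6 is not a member.

Answer: no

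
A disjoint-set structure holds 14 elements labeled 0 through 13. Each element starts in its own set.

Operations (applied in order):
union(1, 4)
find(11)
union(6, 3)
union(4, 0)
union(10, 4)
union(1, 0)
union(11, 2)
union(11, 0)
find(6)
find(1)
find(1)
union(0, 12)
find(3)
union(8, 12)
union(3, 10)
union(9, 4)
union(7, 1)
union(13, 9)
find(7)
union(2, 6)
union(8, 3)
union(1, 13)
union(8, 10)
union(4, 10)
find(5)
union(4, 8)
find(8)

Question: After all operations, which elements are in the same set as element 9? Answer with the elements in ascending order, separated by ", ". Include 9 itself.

Step 1: union(1, 4) -> merged; set of 1 now {1, 4}
Step 2: find(11) -> no change; set of 11 is {11}
Step 3: union(6, 3) -> merged; set of 6 now {3, 6}
Step 4: union(4, 0) -> merged; set of 4 now {0, 1, 4}
Step 5: union(10, 4) -> merged; set of 10 now {0, 1, 4, 10}
Step 6: union(1, 0) -> already same set; set of 1 now {0, 1, 4, 10}
Step 7: union(11, 2) -> merged; set of 11 now {2, 11}
Step 8: union(11, 0) -> merged; set of 11 now {0, 1, 2, 4, 10, 11}
Step 9: find(6) -> no change; set of 6 is {3, 6}
Step 10: find(1) -> no change; set of 1 is {0, 1, 2, 4, 10, 11}
Step 11: find(1) -> no change; set of 1 is {0, 1, 2, 4, 10, 11}
Step 12: union(0, 12) -> merged; set of 0 now {0, 1, 2, 4, 10, 11, 12}
Step 13: find(3) -> no change; set of 3 is {3, 6}
Step 14: union(8, 12) -> merged; set of 8 now {0, 1, 2, 4, 8, 10, 11, 12}
Step 15: union(3, 10) -> merged; set of 3 now {0, 1, 2, 3, 4, 6, 8, 10, 11, 12}
Step 16: union(9, 4) -> merged; set of 9 now {0, 1, 2, 3, 4, 6, 8, 9, 10, 11, 12}
Step 17: union(7, 1) -> merged; set of 7 now {0, 1, 2, 3, 4, 6, 7, 8, 9, 10, 11, 12}
Step 18: union(13, 9) -> merged; set of 13 now {0, 1, 2, 3, 4, 6, 7, 8, 9, 10, 11, 12, 13}
Step 19: find(7) -> no change; set of 7 is {0, 1, 2, 3, 4, 6, 7, 8, 9, 10, 11, 12, 13}
Step 20: union(2, 6) -> already same set; set of 2 now {0, 1, 2, 3, 4, 6, 7, 8, 9, 10, 11, 12, 13}
Step 21: union(8, 3) -> already same set; set of 8 now {0, 1, 2, 3, 4, 6, 7, 8, 9, 10, 11, 12, 13}
Step 22: union(1, 13) -> already same set; set of 1 now {0, 1, 2, 3, 4, 6, 7, 8, 9, 10, 11, 12, 13}
Step 23: union(8, 10) -> already same set; set of 8 now {0, 1, 2, 3, 4, 6, 7, 8, 9, 10, 11, 12, 13}
Step 24: union(4, 10) -> already same set; set of 4 now {0, 1, 2, 3, 4, 6, 7, 8, 9, 10, 11, 12, 13}
Step 25: find(5) -> no change; set of 5 is {5}
Step 26: union(4, 8) -> already same set; set of 4 now {0, 1, 2, 3, 4, 6, 7, 8, 9, 10, 11, 12, 13}
Step 27: find(8) -> no change; set of 8 is {0, 1, 2, 3, 4, 6, 7, 8, 9, 10, 11, 12, 13}
Component of 9: {0, 1, 2, 3, 4, 6, 7, 8, 9, 10, 11, 12, 13}

Answer: 0, 1, 2, 3, 4, 6, 7, 8, 9, 10, 11, 12, 13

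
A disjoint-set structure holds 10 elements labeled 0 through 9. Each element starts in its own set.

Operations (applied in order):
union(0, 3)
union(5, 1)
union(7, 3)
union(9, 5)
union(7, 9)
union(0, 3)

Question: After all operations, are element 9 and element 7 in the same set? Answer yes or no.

Step 1: union(0, 3) -> merged; set of 0 now {0, 3}
Step 2: union(5, 1) -> merged; set of 5 now {1, 5}
Step 3: union(7, 3) -> merged; set of 7 now {0, 3, 7}
Step 4: union(9, 5) -> merged; set of 9 now {1, 5, 9}
Step 5: union(7, 9) -> merged; set of 7 now {0, 1, 3, 5, 7, 9}
Step 6: union(0, 3) -> already same set; set of 0 now {0, 1, 3, 5, 7, 9}
Set of 9: {0, 1, 3, 5, 7, 9}; 7 is a member.

Answer: yes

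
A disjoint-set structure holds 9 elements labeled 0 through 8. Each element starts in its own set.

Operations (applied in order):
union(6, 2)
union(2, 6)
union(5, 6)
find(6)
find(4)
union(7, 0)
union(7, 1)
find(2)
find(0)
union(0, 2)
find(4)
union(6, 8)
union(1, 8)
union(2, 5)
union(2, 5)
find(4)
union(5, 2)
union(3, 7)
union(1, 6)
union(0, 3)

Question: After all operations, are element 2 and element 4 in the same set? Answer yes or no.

Answer: no

Derivation:
Step 1: union(6, 2) -> merged; set of 6 now {2, 6}
Step 2: union(2, 6) -> already same set; set of 2 now {2, 6}
Step 3: union(5, 6) -> merged; set of 5 now {2, 5, 6}
Step 4: find(6) -> no change; set of 6 is {2, 5, 6}
Step 5: find(4) -> no change; set of 4 is {4}
Step 6: union(7, 0) -> merged; set of 7 now {0, 7}
Step 7: union(7, 1) -> merged; set of 7 now {0, 1, 7}
Step 8: find(2) -> no change; set of 2 is {2, 5, 6}
Step 9: find(0) -> no change; set of 0 is {0, 1, 7}
Step 10: union(0, 2) -> merged; set of 0 now {0, 1, 2, 5, 6, 7}
Step 11: find(4) -> no change; set of 4 is {4}
Step 12: union(6, 8) -> merged; set of 6 now {0, 1, 2, 5, 6, 7, 8}
Step 13: union(1, 8) -> already same set; set of 1 now {0, 1, 2, 5, 6, 7, 8}
Step 14: union(2, 5) -> already same set; set of 2 now {0, 1, 2, 5, 6, 7, 8}
Step 15: union(2, 5) -> already same set; set of 2 now {0, 1, 2, 5, 6, 7, 8}
Step 16: find(4) -> no change; set of 4 is {4}
Step 17: union(5, 2) -> already same set; set of 5 now {0, 1, 2, 5, 6, 7, 8}
Step 18: union(3, 7) -> merged; set of 3 now {0, 1, 2, 3, 5, 6, 7, 8}
Step 19: union(1, 6) -> already same set; set of 1 now {0, 1, 2, 3, 5, 6, 7, 8}
Step 20: union(0, 3) -> already same set; set of 0 now {0, 1, 2, 3, 5, 6, 7, 8}
Set of 2: {0, 1, 2, 3, 5, 6, 7, 8}; 4 is not a member.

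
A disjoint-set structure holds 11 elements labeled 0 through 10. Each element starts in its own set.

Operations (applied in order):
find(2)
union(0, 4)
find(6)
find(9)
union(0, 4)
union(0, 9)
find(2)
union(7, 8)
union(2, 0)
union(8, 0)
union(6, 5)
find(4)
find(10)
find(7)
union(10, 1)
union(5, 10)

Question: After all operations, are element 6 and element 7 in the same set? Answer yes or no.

Step 1: find(2) -> no change; set of 2 is {2}
Step 2: union(0, 4) -> merged; set of 0 now {0, 4}
Step 3: find(6) -> no change; set of 6 is {6}
Step 4: find(9) -> no change; set of 9 is {9}
Step 5: union(0, 4) -> already same set; set of 0 now {0, 4}
Step 6: union(0, 9) -> merged; set of 0 now {0, 4, 9}
Step 7: find(2) -> no change; set of 2 is {2}
Step 8: union(7, 8) -> merged; set of 7 now {7, 8}
Step 9: union(2, 0) -> merged; set of 2 now {0, 2, 4, 9}
Step 10: union(8, 0) -> merged; set of 8 now {0, 2, 4, 7, 8, 9}
Step 11: union(6, 5) -> merged; set of 6 now {5, 6}
Step 12: find(4) -> no change; set of 4 is {0, 2, 4, 7, 8, 9}
Step 13: find(10) -> no change; set of 10 is {10}
Step 14: find(7) -> no change; set of 7 is {0, 2, 4, 7, 8, 9}
Step 15: union(10, 1) -> merged; set of 10 now {1, 10}
Step 16: union(5, 10) -> merged; set of 5 now {1, 5, 6, 10}
Set of 6: {1, 5, 6, 10}; 7 is not a member.

Answer: no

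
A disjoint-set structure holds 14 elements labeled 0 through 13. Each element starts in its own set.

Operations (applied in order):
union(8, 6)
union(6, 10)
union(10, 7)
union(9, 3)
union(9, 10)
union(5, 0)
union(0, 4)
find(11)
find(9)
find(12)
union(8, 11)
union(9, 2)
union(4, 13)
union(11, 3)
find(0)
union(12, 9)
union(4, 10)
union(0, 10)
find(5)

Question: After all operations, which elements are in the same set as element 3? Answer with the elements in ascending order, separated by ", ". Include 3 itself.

Answer: 0, 2, 3, 4, 5, 6, 7, 8, 9, 10, 11, 12, 13

Derivation:
Step 1: union(8, 6) -> merged; set of 8 now {6, 8}
Step 2: union(6, 10) -> merged; set of 6 now {6, 8, 10}
Step 3: union(10, 7) -> merged; set of 10 now {6, 7, 8, 10}
Step 4: union(9, 3) -> merged; set of 9 now {3, 9}
Step 5: union(9, 10) -> merged; set of 9 now {3, 6, 7, 8, 9, 10}
Step 6: union(5, 0) -> merged; set of 5 now {0, 5}
Step 7: union(0, 4) -> merged; set of 0 now {0, 4, 5}
Step 8: find(11) -> no change; set of 11 is {11}
Step 9: find(9) -> no change; set of 9 is {3, 6, 7, 8, 9, 10}
Step 10: find(12) -> no change; set of 12 is {12}
Step 11: union(8, 11) -> merged; set of 8 now {3, 6, 7, 8, 9, 10, 11}
Step 12: union(9, 2) -> merged; set of 9 now {2, 3, 6, 7, 8, 9, 10, 11}
Step 13: union(4, 13) -> merged; set of 4 now {0, 4, 5, 13}
Step 14: union(11, 3) -> already same set; set of 11 now {2, 3, 6, 7, 8, 9, 10, 11}
Step 15: find(0) -> no change; set of 0 is {0, 4, 5, 13}
Step 16: union(12, 9) -> merged; set of 12 now {2, 3, 6, 7, 8, 9, 10, 11, 12}
Step 17: union(4, 10) -> merged; set of 4 now {0, 2, 3, 4, 5, 6, 7, 8, 9, 10, 11, 12, 13}
Step 18: union(0, 10) -> already same set; set of 0 now {0, 2, 3, 4, 5, 6, 7, 8, 9, 10, 11, 12, 13}
Step 19: find(5) -> no change; set of 5 is {0, 2, 3, 4, 5, 6, 7, 8, 9, 10, 11, 12, 13}
Component of 3: {0, 2, 3, 4, 5, 6, 7, 8, 9, 10, 11, 12, 13}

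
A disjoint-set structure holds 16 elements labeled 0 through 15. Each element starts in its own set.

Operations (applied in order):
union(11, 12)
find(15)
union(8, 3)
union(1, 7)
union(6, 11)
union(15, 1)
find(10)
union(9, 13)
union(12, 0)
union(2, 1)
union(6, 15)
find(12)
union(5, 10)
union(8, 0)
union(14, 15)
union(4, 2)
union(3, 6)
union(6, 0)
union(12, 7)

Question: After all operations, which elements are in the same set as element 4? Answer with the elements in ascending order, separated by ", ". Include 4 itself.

Answer: 0, 1, 2, 3, 4, 6, 7, 8, 11, 12, 14, 15

Derivation:
Step 1: union(11, 12) -> merged; set of 11 now {11, 12}
Step 2: find(15) -> no change; set of 15 is {15}
Step 3: union(8, 3) -> merged; set of 8 now {3, 8}
Step 4: union(1, 7) -> merged; set of 1 now {1, 7}
Step 5: union(6, 11) -> merged; set of 6 now {6, 11, 12}
Step 6: union(15, 1) -> merged; set of 15 now {1, 7, 15}
Step 7: find(10) -> no change; set of 10 is {10}
Step 8: union(9, 13) -> merged; set of 9 now {9, 13}
Step 9: union(12, 0) -> merged; set of 12 now {0, 6, 11, 12}
Step 10: union(2, 1) -> merged; set of 2 now {1, 2, 7, 15}
Step 11: union(6, 15) -> merged; set of 6 now {0, 1, 2, 6, 7, 11, 12, 15}
Step 12: find(12) -> no change; set of 12 is {0, 1, 2, 6, 7, 11, 12, 15}
Step 13: union(5, 10) -> merged; set of 5 now {5, 10}
Step 14: union(8, 0) -> merged; set of 8 now {0, 1, 2, 3, 6, 7, 8, 11, 12, 15}
Step 15: union(14, 15) -> merged; set of 14 now {0, 1, 2, 3, 6, 7, 8, 11, 12, 14, 15}
Step 16: union(4, 2) -> merged; set of 4 now {0, 1, 2, 3, 4, 6, 7, 8, 11, 12, 14, 15}
Step 17: union(3, 6) -> already same set; set of 3 now {0, 1, 2, 3, 4, 6, 7, 8, 11, 12, 14, 15}
Step 18: union(6, 0) -> already same set; set of 6 now {0, 1, 2, 3, 4, 6, 7, 8, 11, 12, 14, 15}
Step 19: union(12, 7) -> already same set; set of 12 now {0, 1, 2, 3, 4, 6, 7, 8, 11, 12, 14, 15}
Component of 4: {0, 1, 2, 3, 4, 6, 7, 8, 11, 12, 14, 15}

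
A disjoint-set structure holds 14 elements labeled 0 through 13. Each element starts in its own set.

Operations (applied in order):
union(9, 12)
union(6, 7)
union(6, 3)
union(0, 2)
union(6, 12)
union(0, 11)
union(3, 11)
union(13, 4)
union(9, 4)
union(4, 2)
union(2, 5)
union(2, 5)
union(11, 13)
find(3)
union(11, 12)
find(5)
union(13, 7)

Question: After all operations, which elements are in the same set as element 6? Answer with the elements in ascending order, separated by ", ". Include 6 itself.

Step 1: union(9, 12) -> merged; set of 9 now {9, 12}
Step 2: union(6, 7) -> merged; set of 6 now {6, 7}
Step 3: union(6, 3) -> merged; set of 6 now {3, 6, 7}
Step 4: union(0, 2) -> merged; set of 0 now {0, 2}
Step 5: union(6, 12) -> merged; set of 6 now {3, 6, 7, 9, 12}
Step 6: union(0, 11) -> merged; set of 0 now {0, 2, 11}
Step 7: union(3, 11) -> merged; set of 3 now {0, 2, 3, 6, 7, 9, 11, 12}
Step 8: union(13, 4) -> merged; set of 13 now {4, 13}
Step 9: union(9, 4) -> merged; set of 9 now {0, 2, 3, 4, 6, 7, 9, 11, 12, 13}
Step 10: union(4, 2) -> already same set; set of 4 now {0, 2, 3, 4, 6, 7, 9, 11, 12, 13}
Step 11: union(2, 5) -> merged; set of 2 now {0, 2, 3, 4, 5, 6, 7, 9, 11, 12, 13}
Step 12: union(2, 5) -> already same set; set of 2 now {0, 2, 3, 4, 5, 6, 7, 9, 11, 12, 13}
Step 13: union(11, 13) -> already same set; set of 11 now {0, 2, 3, 4, 5, 6, 7, 9, 11, 12, 13}
Step 14: find(3) -> no change; set of 3 is {0, 2, 3, 4, 5, 6, 7, 9, 11, 12, 13}
Step 15: union(11, 12) -> already same set; set of 11 now {0, 2, 3, 4, 5, 6, 7, 9, 11, 12, 13}
Step 16: find(5) -> no change; set of 5 is {0, 2, 3, 4, 5, 6, 7, 9, 11, 12, 13}
Step 17: union(13, 7) -> already same set; set of 13 now {0, 2, 3, 4, 5, 6, 7, 9, 11, 12, 13}
Component of 6: {0, 2, 3, 4, 5, 6, 7, 9, 11, 12, 13}

Answer: 0, 2, 3, 4, 5, 6, 7, 9, 11, 12, 13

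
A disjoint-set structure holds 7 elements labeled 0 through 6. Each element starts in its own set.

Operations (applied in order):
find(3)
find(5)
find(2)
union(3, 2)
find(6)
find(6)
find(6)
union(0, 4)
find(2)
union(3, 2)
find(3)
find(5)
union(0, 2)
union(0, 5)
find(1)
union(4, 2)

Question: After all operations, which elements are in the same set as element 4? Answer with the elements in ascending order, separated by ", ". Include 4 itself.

Answer: 0, 2, 3, 4, 5

Derivation:
Step 1: find(3) -> no change; set of 3 is {3}
Step 2: find(5) -> no change; set of 5 is {5}
Step 3: find(2) -> no change; set of 2 is {2}
Step 4: union(3, 2) -> merged; set of 3 now {2, 3}
Step 5: find(6) -> no change; set of 6 is {6}
Step 6: find(6) -> no change; set of 6 is {6}
Step 7: find(6) -> no change; set of 6 is {6}
Step 8: union(0, 4) -> merged; set of 0 now {0, 4}
Step 9: find(2) -> no change; set of 2 is {2, 3}
Step 10: union(3, 2) -> already same set; set of 3 now {2, 3}
Step 11: find(3) -> no change; set of 3 is {2, 3}
Step 12: find(5) -> no change; set of 5 is {5}
Step 13: union(0, 2) -> merged; set of 0 now {0, 2, 3, 4}
Step 14: union(0, 5) -> merged; set of 0 now {0, 2, 3, 4, 5}
Step 15: find(1) -> no change; set of 1 is {1}
Step 16: union(4, 2) -> already same set; set of 4 now {0, 2, 3, 4, 5}
Component of 4: {0, 2, 3, 4, 5}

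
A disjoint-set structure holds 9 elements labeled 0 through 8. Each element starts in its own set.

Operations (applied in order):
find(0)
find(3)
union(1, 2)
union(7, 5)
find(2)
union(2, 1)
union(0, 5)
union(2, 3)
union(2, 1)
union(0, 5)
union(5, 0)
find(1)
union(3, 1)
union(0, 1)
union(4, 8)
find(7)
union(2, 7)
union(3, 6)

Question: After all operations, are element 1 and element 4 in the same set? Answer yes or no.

Step 1: find(0) -> no change; set of 0 is {0}
Step 2: find(3) -> no change; set of 3 is {3}
Step 3: union(1, 2) -> merged; set of 1 now {1, 2}
Step 4: union(7, 5) -> merged; set of 7 now {5, 7}
Step 5: find(2) -> no change; set of 2 is {1, 2}
Step 6: union(2, 1) -> already same set; set of 2 now {1, 2}
Step 7: union(0, 5) -> merged; set of 0 now {0, 5, 7}
Step 8: union(2, 3) -> merged; set of 2 now {1, 2, 3}
Step 9: union(2, 1) -> already same set; set of 2 now {1, 2, 3}
Step 10: union(0, 5) -> already same set; set of 0 now {0, 5, 7}
Step 11: union(5, 0) -> already same set; set of 5 now {0, 5, 7}
Step 12: find(1) -> no change; set of 1 is {1, 2, 3}
Step 13: union(3, 1) -> already same set; set of 3 now {1, 2, 3}
Step 14: union(0, 1) -> merged; set of 0 now {0, 1, 2, 3, 5, 7}
Step 15: union(4, 8) -> merged; set of 4 now {4, 8}
Step 16: find(7) -> no change; set of 7 is {0, 1, 2, 3, 5, 7}
Step 17: union(2, 7) -> already same set; set of 2 now {0, 1, 2, 3, 5, 7}
Step 18: union(3, 6) -> merged; set of 3 now {0, 1, 2, 3, 5, 6, 7}
Set of 1: {0, 1, 2, 3, 5, 6, 7}; 4 is not a member.

Answer: no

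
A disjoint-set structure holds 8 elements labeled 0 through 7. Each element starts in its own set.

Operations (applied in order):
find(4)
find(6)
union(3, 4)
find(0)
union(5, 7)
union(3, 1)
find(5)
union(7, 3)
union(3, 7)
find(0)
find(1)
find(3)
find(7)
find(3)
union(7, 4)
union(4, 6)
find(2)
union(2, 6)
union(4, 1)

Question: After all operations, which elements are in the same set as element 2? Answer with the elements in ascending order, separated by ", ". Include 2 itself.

Step 1: find(4) -> no change; set of 4 is {4}
Step 2: find(6) -> no change; set of 6 is {6}
Step 3: union(3, 4) -> merged; set of 3 now {3, 4}
Step 4: find(0) -> no change; set of 0 is {0}
Step 5: union(5, 7) -> merged; set of 5 now {5, 7}
Step 6: union(3, 1) -> merged; set of 3 now {1, 3, 4}
Step 7: find(5) -> no change; set of 5 is {5, 7}
Step 8: union(7, 3) -> merged; set of 7 now {1, 3, 4, 5, 7}
Step 9: union(3, 7) -> already same set; set of 3 now {1, 3, 4, 5, 7}
Step 10: find(0) -> no change; set of 0 is {0}
Step 11: find(1) -> no change; set of 1 is {1, 3, 4, 5, 7}
Step 12: find(3) -> no change; set of 3 is {1, 3, 4, 5, 7}
Step 13: find(7) -> no change; set of 7 is {1, 3, 4, 5, 7}
Step 14: find(3) -> no change; set of 3 is {1, 3, 4, 5, 7}
Step 15: union(7, 4) -> already same set; set of 7 now {1, 3, 4, 5, 7}
Step 16: union(4, 6) -> merged; set of 4 now {1, 3, 4, 5, 6, 7}
Step 17: find(2) -> no change; set of 2 is {2}
Step 18: union(2, 6) -> merged; set of 2 now {1, 2, 3, 4, 5, 6, 7}
Step 19: union(4, 1) -> already same set; set of 4 now {1, 2, 3, 4, 5, 6, 7}
Component of 2: {1, 2, 3, 4, 5, 6, 7}

Answer: 1, 2, 3, 4, 5, 6, 7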